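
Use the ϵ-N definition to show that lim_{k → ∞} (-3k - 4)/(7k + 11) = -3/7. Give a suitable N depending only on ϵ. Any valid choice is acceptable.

Let ϵ > 0 be given. For k ≥ 1, |(-3k - 4)/(7k + 11) + 3/7| = |5|/(7(7k + 11)) = 5/(7(7k + 11)).
Since 7k + 11 ≥ 7k for k ≥ 1, this is ≤ 5/(7·7k) = (5/49)/k.
So |(-3k - 4)/(7k + 11) + 3/7| < ϵ whenever k > (5/49)/ϵ.
Take N = (5/49)/ϵ. If k > N then |(-3k - 4)/(7k + 11) + 3/7| ≤ (5/49)/k < ϵ.

N = (5/49)/ϵ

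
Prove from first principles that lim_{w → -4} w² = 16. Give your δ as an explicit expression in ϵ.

δ = min(2, ϵ/10)

Let ϵ > 0 be given. We seek δ > 0 with 0 < |w + 4| < δ ⇒ |w² − 16| < ϵ.
Factor: w² − 16 = (w + 4)(w - 4), so |w² − 16| = |w + 4|·|w - 4|.
Impose δ ≤ 2 so that |w| < 6; then |w - 4| ≤ 10.
Hence |w² − 16| ≤ 10|w + 4|, which is < ϵ once |w + 4| < ϵ/10.
Take δ = min(2, ϵ/10). If 0 < |w + 4| < δ then both bounds hold and |w² − 16| ≤ 10|w + 4| < 10·(ϵ/10) = ϵ.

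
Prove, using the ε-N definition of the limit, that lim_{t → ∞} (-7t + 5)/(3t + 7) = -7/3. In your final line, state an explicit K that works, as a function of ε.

Let ε > 0. We seek K > 0 such that t > K implies |(-7t + 5)/(3t + 7) + 7/3| < ε.
(-7t + 5)/(3t + 7) + 7/3 = (3(-7t + 5) − (-7)(3t + 7)) / (3(3t + 7)) = 64/(3(3t + 7)).
For t > 0 we have 3t + 7 > 3t, so |(-7t + 5)/(3t + 7) + 7/3| = 64/(3(3t + 7)) < 64/(3·3t) = (64/9)/t.
Thus |(-7t + 5)/(3t + 7) + 7/3| < ε whenever t > (64/9)/ε.
Take K = (64/9)/ε. If t > K then |(-7t + 5)/(3t + 7) + 7/3| < (64/9)/t < ε.

K = (64/9)/ε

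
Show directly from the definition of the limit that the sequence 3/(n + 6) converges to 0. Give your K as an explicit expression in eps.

Let eps > 0 be given. For n ≥ 1, |3/(n + 6) − 0| = 3/(n + 6) ≤ 3/n.
We need 3/n < eps, i.e. n > 3/eps.
Take K = 3/eps. If n > K then |3/(n + 6)| ≤ 3/n < eps.

K = 3/eps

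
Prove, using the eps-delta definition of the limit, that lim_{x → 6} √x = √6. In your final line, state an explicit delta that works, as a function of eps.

delta = min(6, √6·eps)

Suppose eps > 0. We want delta > 0 such that 0 < |x − 6| < delta implies |√x − √6| < eps.
Rationalise: √x − √6 = (x − 6)/(√x + √6), so |√x − √6| = |x − 6|/(√x + √6).
Restrict delta ≤ 6 so that |x − 6| < 6 forces x > 0, and then √x + √6 > √6.
Hence |√x − √6| < |x − 6|/√6, which is < eps once |x − 6| < √6·eps.
Take delta = min(6, √6·eps). If 0 < |x − 6| < delta then x > 0 and |√x − √6| < |x − 6|/√6 < eps.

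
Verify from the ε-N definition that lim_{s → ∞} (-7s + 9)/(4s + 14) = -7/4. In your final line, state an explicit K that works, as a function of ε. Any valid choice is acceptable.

K = (67/8)/ε

Suppose ε > 0. We seek K > 0 such that s > K implies |(-7s + 9)/(4s + 14) + 7/4| < ε.
(-7s + 9)/(4s + 14) + 7/4 = (4(-7s + 9) − (-7)(4s + 14)) / (4(4s + 14)) = 134/(4(4s + 14)).
For s > 0 we have 4s + 14 > 4s, so |(-7s + 9)/(4s + 14) + 7/4| = 134/(4(4s + 14)) < 134/(4·4s) = (67/8)/s.
Thus |(-7s + 9)/(4s + 14) + 7/4| < ε whenever s > (67/8)/ε.
Take K = (67/8)/ε. If s > K then |(-7s + 9)/(4s + 14) + 7/4| < (67/8)/s < ε.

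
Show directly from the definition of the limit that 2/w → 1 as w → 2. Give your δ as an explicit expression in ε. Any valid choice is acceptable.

Fix ε > 0. We seek δ > 0 such that 0 < |w − 2| < δ implies |2/w − 1| < ε.
|2/w − 1| = 2·|2 − w|/(2·|w|) = 2|w − 2|/(2|w|).
Require δ ≤ 1 so that |w| > 2 − 1 = 1, hence 2|w| > 2.
Then |2/w − 1| < 2|w − 2|/2, which is < ε when |w − 2| < ε.
Take δ = min(1, ε). Then 0 < |w − 2| < δ gives both |w − 2| < 1 and |w − 2| < ε, so |2/w − 1| < ε.

δ = min(1, ε)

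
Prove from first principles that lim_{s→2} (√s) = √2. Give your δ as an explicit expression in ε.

δ = min(2, √2·ε)

Let ε > 0. We want δ > 0 such that 0 < |s − 2| < δ implies |√s − √2| < ε.
Rationalise: √s − √2 = (s − 2)/(√s + √2), so |√s − √2| = |s − 2|/(√s + √2).
Restrict δ ≤ 2 so that |s − 2| < 2 forces s > 0, and then √s + √2 > √2.
Hence |√s − √2| < |s − 2|/√2, which is < ε once |s − 2| < √2·ε.
Take δ = min(2, √2·ε). If 0 < |s − 2| < δ then s > 0 and |√s − √2| < |s − 2|/√2 < ε.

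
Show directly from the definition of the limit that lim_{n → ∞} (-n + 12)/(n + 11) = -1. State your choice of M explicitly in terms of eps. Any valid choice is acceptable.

M = 23/eps

Suppose eps > 0. For n ≥ 1, |(-n + 12)/(n + 11) + 1| = |23|/((n + 11)) = 23/((n + 11)).
Since n + 11 ≥ n for n ≥ 1, this is ≤ 23/(n) = 23/n.
So |(-n + 12)/(n + 11) + 1| < eps whenever n > 23/eps.
Take M = 23/eps. If n > M then |(-n + 12)/(n + 11) + 1| ≤ 23/n < eps.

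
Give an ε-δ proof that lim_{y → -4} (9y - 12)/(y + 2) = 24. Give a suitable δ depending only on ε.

Fix ε > 0. We want δ > 0 with 0 < |y + 4| < δ ⇒ |(9y - 12)/(y + 2) − 24| < ε.
Combining over a common denominator, (9y - 12)/(y + 2) − 24 = [(9y - 12)·(-2) − (-48)·(y + 2)] / [(-2)·(y + 2)] = 30(y + 4) / ((-2)(y + 2)).
So |(9y - 12)/(y + 2) − 24| = 30|y + 4| / (2·|y + 2|).
Restrict δ ≤ 1. Then |y + 4| < 1 gives |y + 2| = |(y + 4) + (-2)| ≥ 2 − 1 = 1.
Hence |(9y - 12)/(y + 2) − 24| < 30|y + 4|/(2·1) = 15|y + 4|, which is < ε once |y + 4| < (1/15)ε.
Take δ = min(1, (1/15)ε). Then 0 < |y + 4| < δ forces both bounds, so |(9y - 12)/(y + 2) − 24| < ε.

δ = min(1, (1/15)ε)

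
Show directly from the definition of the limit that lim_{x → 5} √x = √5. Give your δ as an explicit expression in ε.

δ = min(5, √5·ε)

Suppose ε > 0. We want δ > 0 such that 0 < |x − 5| < δ implies |√x − √5| < ε.
Rationalise: √x − √5 = (x − 5)/(√x + √5), so |√x − √5| = |x − 5|/(√x + √5).
Restrict δ ≤ 5 so that |x − 5| < 5 forces x > 0, and then √x + √5 > √5.
Hence |√x − √5| < |x − 5|/√5, which is < ε once |x − 5| < √5·ε.
Take δ = min(5, √5·ε). If 0 < |x − 5| < δ then x > 0 and |√x − √5| < |x − 5|/√5 < ε.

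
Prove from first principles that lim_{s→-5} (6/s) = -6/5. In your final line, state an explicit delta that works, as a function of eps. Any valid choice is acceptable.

delta = min(5/2, (25/12)eps)

Let eps > 0. We seek delta > 0 such that 0 < |s + 5| < delta implies |6/s + 6/5| < eps.
|6/s + 6/5| = 6·|-5 − s|/(5·|s|) = 6|s + 5|/(5|s|).
Restrict delta ≤ 5/2. Then |s + 5| < 5/2 gives |s| > 5/2, so 5|s| > 25/2.
Then |6/s + 6/5| < 6|s + 5|/(25/2), which is < eps when |s + 5| < (25/12)eps.
Take delta = min(5/2, (25/12)eps). Then 0 < |s + 5| < delta gives both |s + 5| < 5/2 and |s + 5| < (25/12)eps, so |6/s + 6/5| < eps.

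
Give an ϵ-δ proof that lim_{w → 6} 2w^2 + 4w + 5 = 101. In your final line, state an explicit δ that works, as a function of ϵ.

δ = min(2, ϵ/32)

Let ϵ > 0. We want δ > 0 such that 0 < |w − 6| < δ implies |(2w^2 + 4w + 5) − 101| < ϵ.
(2w^2 + 4w + 5) − 101 = 2w^2 + 4w - 96 = (w − 6)(2w + 16).
So |(2w^2 + 4w + 5) − 101| = |w − 6|·|2w + 16|.
Assume first that |w − 6| < 2, so |w| < 8. Then |2w + 16| ≤ 2·8 + 16 = 32.
Hence |(2w^2 + 4w + 5) − 101| ≤ 32|w − 6| < ϵ provided |w − 6| < ϵ/32.
Take δ = min(2, ϵ/32). Then 0 < |w − 6| < δ gives both |w − 6| < 2 and |w − 6| < ϵ/32, so |(2w^2 + 4w + 5) − 101| < ϵ.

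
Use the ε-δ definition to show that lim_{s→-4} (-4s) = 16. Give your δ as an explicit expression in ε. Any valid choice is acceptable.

Let ε > 0. We need δ > 0 so that 0 < |s + 4| < δ implies |(-4s) − 16| < ε.
|(-4s) − 16| = |-4s - 16| = 4|s + 4|.
So 4|s + 4| < ε exactly when |s + 4| < ε/4.
Take δ = ε/4. If 0 < |s + 4| < δ then |(-4s) − 16| = 4|s + 4| < 4·(ε/4) = ε.

δ = ε/4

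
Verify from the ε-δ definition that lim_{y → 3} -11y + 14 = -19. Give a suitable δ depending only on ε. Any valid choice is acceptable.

Let ε > 0. We need δ > 0 so that 0 < |y − 3| < δ implies |(-11y + 14) + 19| < ε.
|(-11y + 14) + 19| = |-11y + 33| = 11|y − 3|.
So 11|y − 3| < ε exactly when |y − 3| < ε/11.
Take δ = ε/11. If 0 < |y − 3| < δ then |(-11y + 14) + 19| = 11|y − 3| < 11·(ε/11) = ε.

δ = ε/11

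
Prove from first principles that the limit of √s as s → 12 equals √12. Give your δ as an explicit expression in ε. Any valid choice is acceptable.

δ = min(12, √12·ε)

Let ε > 0 be given. We want δ > 0 such that 0 < |s − 12| < δ implies |√s − √12| < ε.
Multiplying by the conjugate, |√s − √12| = |s − 12|/(√s + √12).
Restrict δ ≤ 12 so that |s − 12| < 12 forces s > 0, and then √s + √12 > √12.
Hence |√s − √12| < |s − 12|/√12, which is < ε once |s − 12| < √12·ε.
Take δ = min(12, √12·ε). If 0 < |s − 12| < δ then s > 0 and |√s − √12| < |s − 12|/√12 < ε.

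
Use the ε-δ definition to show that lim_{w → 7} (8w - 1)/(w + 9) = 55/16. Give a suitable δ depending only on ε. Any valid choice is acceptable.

δ = min(8, (128/73)ε)

Let ε > 0. We want δ > 0 with 0 < |w − 7| < δ ⇒ |(8w - 1)/(w + 9) − (55/16)| < ε.
Combining over a common denominator, (8w - 1)/(w + 9) − (55/16) = [(8w - 1)·16 − 55·(w + 9)] / [16·(w + 9)] = 73(w − 7) / (16(w + 9)).
So |(8w - 1)/(w + 9) − (55/16)| = 73|w − 7| / (16·|w + 9|).
Require δ ≤ 8, so |w + 9| ≥ |16| − |w − 7| > 16 − 8 = 8.
Hence |(8w - 1)/(w + 9) − (55/16)| < 73|w − 7|/(16·8) = (73/128)|w − 7|, which is < ε once |w − 7| < (128/73)ε.
Take δ = min(8, (128/73)ε). Then 0 < |w − 7| < δ forces both bounds, so |(8w - 1)/(w + 9) − (55/16)| < ε.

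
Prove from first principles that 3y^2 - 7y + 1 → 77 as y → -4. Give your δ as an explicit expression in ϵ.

Let ϵ > 0. We want δ > 0 such that 0 < |y + 4| < δ implies |(3y^2 - 7y + 1) − 77| < ϵ.
(3y^2 - 7y + 1) − 77 = 3y^2 - 7y - 76 = (y + 4)(3y - 19).
So |(3y^2 - 7y + 1) − 77| = |y + 4|·|3y - 19|.
Require δ ≤ 1. Then |y + 4| < 1 gives |y| < 5, and by the triangle inequality |3y - 19| ≤ 3·5 + 19 = 34.
Hence |(3y^2 - 7y + 1) − 77| ≤ 34|y + 4| < ϵ provided |y + 4| < ϵ/34.
Choosing δ = min(1, ϵ/34) ensures both conditions, hence |(3y^2 - 7y + 1) − 77| < ϵ.

δ = min(1, ϵ/34)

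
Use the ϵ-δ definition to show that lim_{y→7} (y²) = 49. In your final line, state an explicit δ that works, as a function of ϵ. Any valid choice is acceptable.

δ = min(1, ϵ/15)

Fix ϵ > 0. We seek δ > 0 with 0 < |y − 7| < δ ⇒ |y² − 49| < ϵ.
Factor: y² − 49 = (y − 7)(y + 7), so |y² − 49| = |y − 7|·|y + 7|.
Restrict δ ≤ 1. Then |y − 7| < 1 gives |y| < 8, so by the triangle inequality |y + 7| ≤ 8 + 7 = 15.
Hence |y² − 49| ≤ 15|y − 7|, which is < ϵ once |y − 7| < ϵ/15.
Take δ = min(1, ϵ/15). If 0 < |y − 7| < δ then both bounds hold and |y² − 49| ≤ 15|y − 7| < 15·(ϵ/15) = ϵ.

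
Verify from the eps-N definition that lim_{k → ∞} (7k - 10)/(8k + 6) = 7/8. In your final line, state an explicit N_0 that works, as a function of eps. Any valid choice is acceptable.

Let eps > 0. For k ≥ 1, |(7k - 10)/(8k + 6) − (7/8)| = |-122|/(8(8k + 6)) = 122/(8(8k + 6)).
Since 8k + 6 ≥ 8k for k ≥ 1, this is ≤ 122/(8·8k) = (61/32)/k.
So |(7k - 10)/(8k + 6) − (7/8)| < eps whenever k > (61/32)/eps.
Take N_0 = (61/32)/eps. If k > N_0 then |(7k - 10)/(8k + 6) − (7/8)| ≤ (61/32)/k < eps.

N_0 = (61/32)/eps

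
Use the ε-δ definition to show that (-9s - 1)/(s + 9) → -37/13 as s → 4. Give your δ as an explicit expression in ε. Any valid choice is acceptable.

δ = min(13/2, (169/160)ε)

Let ε > 0 be given. We want δ > 0 with 0 < |s − 4| < δ ⇒ |(-9s - 1)/(s + 9) + 37/13| < ε.
Combining over a common denominator, (-9s - 1)/(s + 9) + 37/13 = [(-9s - 1)·13 − (-37)·(s + 9)] / [13·(s + 9)] = -80(s − 4) / (13(s + 9)).
So |(-9s - 1)/(s + 9) + 37/13| = 80|s − 4| / (13·|s + 9|).
Require δ ≤ 13/2, so |s + 9| ≥ |13| − |s − 4| > 13 − 13/2 = 13/2.
Hence |(-9s - 1)/(s + 9) + 37/13| < 80|s − 4|/(13·(13/2)) = (160/169)|s − 4|, which is < ε once |s − 4| < (169/160)ε.
Take δ = min(13/2, (169/160)ε). Then 0 < |s − 4| < δ forces both bounds, so |(-9s - 1)/(s + 9) + 37/13| < ε.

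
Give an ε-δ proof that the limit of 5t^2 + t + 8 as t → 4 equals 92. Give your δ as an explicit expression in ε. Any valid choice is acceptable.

Let ε > 0 be given. We want δ > 0 such that 0 < |t − 4| < δ implies |(5t^2 + t + 8) − 92| < ε.
(5t^2 + t + 8) − 92 = 5t^2 + t - 84 = (t − 4)(5t + 21).
So |(5t^2 + t + 8) − 92| = |t − 4|·|5t + 21|.
Assume first that |t − 4| < 1, so |t| < 5. Then |5t + 21| ≤ 5·5 + 21 = 46.
Hence |(5t^2 + t + 8) − 92| ≤ 46|t − 4| < ε provided |t − 4| < ε/46.
Take δ = min(1, ε/46). Then 0 < |t − 4| < δ gives both |t − 4| < 1 and |t − 4| < ε/46, so |(5t^2 + t + 8) − 92| < ε.

δ = min(1, ε/46)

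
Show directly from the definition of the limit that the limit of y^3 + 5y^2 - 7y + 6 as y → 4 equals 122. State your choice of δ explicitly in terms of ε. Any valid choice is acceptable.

Fix ε > 0. We want δ > 0 such that 0 < |y − 4| < δ implies |(y^3 + 5y^2 - 7y + 6) − 122| < ε.
(y^3 + 5y^2 - 7y + 6) − 122 = y^3 + 5y^2 - 7y - 116 = (y − 4)(y^2 + 9y + 29).
So |(y^3 + 5y^2 - 7y + 6) − 122| = |y − 4|·|y^2 + 9y + 29|.
Require δ ≤ 1. Then |y − 4| < 1 gives |y| < 5, and by the triangle inequality |y^2 + 9y + 29| ≤ 5^2 + 9·5 + 29 = 99.
Hence |(y^3 + 5y^2 - 7y + 6) − 122| ≤ 99|y − 4| < ε provided |y − 4| < ε/99.
Choosing δ = min(1, ε/99) ensures both conditions, hence |(y^3 + 5y^2 - 7y + 6) − 122| < ε.

δ = min(1, ε/99)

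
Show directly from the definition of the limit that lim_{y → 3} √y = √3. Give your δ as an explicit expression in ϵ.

δ = min(3, √3·ϵ)

Fix ϵ > 0. We want δ > 0 such that 0 < |y − 3| < δ implies |√y − √3| < ϵ.
Multiplying by the conjugate, |√y − √3| = |y − 3|/(√y + √3).
Restrict δ ≤ 3 so that |y − 3| < 3 forces y > 0, and then √y + √3 > √3.
Hence |√y − √3| < |y − 3|/√3, which is < ϵ once |y − 3| < √3·ϵ.
Take δ = min(3, √3·ϵ). If 0 < |y − 3| < δ then y > 0 and |√y − √3| < |y − 3|/√3 < ϵ.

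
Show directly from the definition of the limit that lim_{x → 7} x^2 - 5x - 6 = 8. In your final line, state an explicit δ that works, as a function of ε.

δ = min(1, ε/10)

Fix ε > 0. We want δ > 0 such that 0 < |x − 7| < δ implies |(x^2 - 5x - 6) − 8| < ε.
(x^2 - 5x - 6) − 8 = x^2 - 5x - 14 = (x − 7)(x + 2).
So |(x^2 - 5x - 6) − 8| = |x − 7|·|x + 2|.
Assume first that |x − 7| < 1, so |x| < 8. Then |x + 2| ≤ 8 + 2 = 10.
Hence |(x^2 - 5x - 6) − 8| ≤ 10|x − 7| < ε provided |x − 7| < ε/10.
Choosing δ = min(1, ε/10) ensures both conditions, hence |(x^2 - 5x - 6) − 8| < ε.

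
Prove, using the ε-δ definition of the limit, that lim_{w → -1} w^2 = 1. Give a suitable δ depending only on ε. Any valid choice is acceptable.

Let ε > 0. We seek δ > 0 with 0 < |w + 1| < δ ⇒ |w^2 − 1| < ε.
Factor: w^2 − 1 = (w + 1)(w - 1), so |w^2 − 1| = |w + 1|·|w - 1|.
Impose δ ≤ 2 so that |w| < 3; then |w - 1| ≤ 4.
Hence |w^2 − 1| ≤ 4|w + 1|, which is < ε once |w + 1| < ε/4.
Take δ = min(2, ε/4). If 0 < |w + 1| < δ then both bounds hold and |w^2 − 1| ≤ 4|w + 1| < 4·(ε/4) = ε.

δ = min(2, ε/4)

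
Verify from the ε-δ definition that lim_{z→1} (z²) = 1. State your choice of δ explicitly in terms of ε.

Suppose ε > 0. We seek δ > 0 with 0 < |z − 1| < δ ⇒ |z² − 1| < ε.
Factor: z² − 1 = (z − 1)(z + 1), so |z² − 1| = |z − 1|·|z + 1|.
Impose δ ≤ 2 so that |z| < 3; then |z + 1| ≤ 4.
Hence |z² − 1| ≤ 4|z − 1|, which is < ε once |z − 1| < ε/4.
Take δ = min(2, ε/4). If 0 < |z − 1| < δ then both bounds hold and |z² − 1| ≤ 4|z − 1| < 4·(ε/4) = ε.

δ = min(2, ε/4)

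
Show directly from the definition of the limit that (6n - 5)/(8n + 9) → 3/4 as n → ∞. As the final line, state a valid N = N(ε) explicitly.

N = (47/32)/ε

Suppose ε > 0. For n ≥ 1, |(6n - 5)/(8n + 9) − (3/4)| = |-94|/(8(8n + 9)) = 94/(8(8n + 9)).
Since 8n + 9 ≥ 8n for n ≥ 1, this is ≤ 94/(8·8n) = (47/32)/n.
So |(6n - 5)/(8n + 9) − (3/4)| < ε whenever n > (47/32)/ε.
Take N = (47/32)/ε. If n > N then |(6n - 5)/(8n + 9) − (3/4)| ≤ (47/32)/n < ε.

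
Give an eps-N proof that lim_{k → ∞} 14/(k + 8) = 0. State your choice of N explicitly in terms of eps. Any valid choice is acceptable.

Let eps > 0 be given. For k ≥ 1, |14/(k + 8) − 0| = 14/(k + 8) ≤ 14/k.
We need 14/k < eps, i.e. k > 14/eps.
Take N = 14/eps. If k > N then |14/(k + 8)| ≤ 14/k < eps.

N = 14/eps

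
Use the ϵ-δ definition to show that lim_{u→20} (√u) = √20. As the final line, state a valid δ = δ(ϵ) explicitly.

Suppose ϵ > 0. We want δ > 0 such that 0 < |u − 20| < δ implies |√u − √20| < ϵ.
Rationalise: √u − √20 = (u − 20)/(√u + √20), so |√u − √20| = |u − 20|/(√u + √20).
Restrict δ ≤ 20 so that |u − 20| < 20 forces u > 0, and then √u + √20 > √20.
Hence |√u − √20| < |u − 20|/√20, which is < ϵ once |u − 20| < √20·ϵ.
Take δ = min(20, √20·ϵ). If 0 < |u − 20| < δ then u > 0 and |√u − √20| < |u − 20|/√20 < ϵ.

δ = min(20, √20·ϵ)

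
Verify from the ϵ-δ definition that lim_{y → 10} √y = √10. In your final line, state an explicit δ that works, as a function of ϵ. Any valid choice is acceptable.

δ = min(10, √10·ϵ)

Suppose ϵ > 0. We want δ > 0 such that 0 < |y − 10| < δ implies |√y − √10| < ϵ.
Multiplying by the conjugate, |√y − √10| = |y − 10|/(√y + √10).
Restrict δ ≤ 10 so that |y − 10| < 10 forces y > 0, and then √y + √10 > √10.
Hence |√y − √10| < |y − 10|/√10, which is < ϵ once |y − 10| < √10·ϵ.
Take δ = min(10, √10·ϵ). If 0 < |y − 10| < δ then y > 0 and |√y − √10| < |y − 10|/√10 < ϵ.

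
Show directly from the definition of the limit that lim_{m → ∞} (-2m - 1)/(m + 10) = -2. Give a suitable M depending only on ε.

M = 19/ε

Suppose ε > 0. For m ≥ 1, |(-2m - 1)/(m + 10) + 2| = |19|/((m + 10)) = 19/((m + 10)).
Since m + 10 ≥ m for m ≥ 1, this is ≤ 19/(m) = 19/m.
So |(-2m - 1)/(m + 10) + 2| < ε whenever m > 19/ε.
Take M = 19/ε. If m > M then |(-2m - 1)/(m + 10) + 2| ≤ 19/m < ε.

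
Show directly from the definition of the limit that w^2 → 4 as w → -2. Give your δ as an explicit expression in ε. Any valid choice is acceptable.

δ = min(1, ε/5)

Let ε > 0 be given. We seek δ > 0 with 0 < |w + 2| < δ ⇒ |w^2 − 4| < ε.
Factor: w^2 − 4 = (w + 2)(w - 2), so |w^2 − 4| = |w + 2|·|w - 2|.
Restrict δ ≤ 1. Then |w + 2| < 1 gives |w| < 3, so by the triangle inequality |w - 2| ≤ 3 + 2 = 5.
Hence |w^2 − 4| ≤ 5|w + 2|, which is < ε once |w + 2| < ε/5.
Take δ = min(1, ε/5). If 0 < |w + 2| < δ then both bounds hold and |w^2 − 4| ≤ 5|w + 2| < 5·(ε/5) = ε.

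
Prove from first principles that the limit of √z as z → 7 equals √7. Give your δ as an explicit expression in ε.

δ = min(7, √7·ε)

Suppose ε > 0. We want δ > 0 such that 0 < |z − 7| < δ implies |√z − √7| < ε.
Rationalise: √z − √7 = (z − 7)/(√z + √7), so |√z − √7| = |z − 7|/(√z + √7).
Restrict δ ≤ 7 so that |z − 7| < 7 forces z > 0, and then √z + √7 > √7.
Hence |√z − √7| < |z − 7|/√7, which is < ε once |z − 7| < √7·ε.
Take δ = min(7, √7·ε). If 0 < |z − 7| < δ then z > 0 and |√z − √7| < |z − 7|/√7 < ε.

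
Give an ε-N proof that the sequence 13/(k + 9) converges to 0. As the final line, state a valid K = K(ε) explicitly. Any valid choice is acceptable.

Let ε > 0. For k ≥ 1, |13/(k + 9) − 0| = 13/(k + 9) ≤ 13/k.
We need 13/k < ε, i.e. k > 13/ε.
Take K = 13/ε. If k > K then |13/(k + 9)| ≤ 13/k < ε.

K = 13/ε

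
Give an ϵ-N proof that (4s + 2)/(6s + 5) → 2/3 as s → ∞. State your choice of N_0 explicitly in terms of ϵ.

Suppose ϵ > 0. We seek N_0 > 0 such that s > N_0 implies |(4s + 2)/(6s + 5) − (2/3)| < ϵ.
(4s + 2)/(6s + 5) − (2/3) = (6(4s + 2) − 4(6s + 5)) / (6(6s + 5)) = -8/(6(6s + 5)).
For s > 0 we have 6s + 5 > 6s, so |(4s + 2)/(6s + 5) − (2/3)| = 8/(6(6s + 5)) < 8/(6·6s) = (2/9)/s.
Thus |(4s + 2)/(6s + 5) − (2/3)| < ϵ whenever s > (2/9)/ϵ.
Take N_0 = (2/9)/ϵ. If s > N_0 then |(4s + 2)/(6s + 5) − (2/3)| < (2/9)/s < ϵ.

N_0 = (2/9)/ϵ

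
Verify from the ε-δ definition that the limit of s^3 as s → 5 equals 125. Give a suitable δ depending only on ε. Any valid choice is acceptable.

Fix ε > 0. We seek δ > 0 with 0 < |s − 5| < δ ⇒ |s^3 − 125| < ε.
Factor: s^3 − 125 = (s − 5)(s^2 + 5s + 25), so |s^3 − 125| = |s − 5|·|s^2 + 5s + 25|.
Impose δ ≤ 1 so that |s| < 6; then |s^2 + 5s + 25| ≤ 91.
Hence |s^3 − 125| ≤ 91|s − 5|, which is < ε once |s − 5| < ε/91.
Take δ = min(1, ε/91). If 0 < |s − 5| < δ then both bounds hold and |s^3 − 125| ≤ 91|s − 5| < 91·(ε/91) = ε.

δ = min(1, ε/91)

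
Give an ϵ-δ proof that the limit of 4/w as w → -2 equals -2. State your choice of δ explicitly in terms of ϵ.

δ = min(1, (1/2)ϵ)

Let ϵ > 0 be given. We seek δ > 0 such that 0 < |w + 2| < δ implies |4/w + 2| < ϵ.
|4/w + 2| = 4·|-2 − w|/(2·|w|) = 4|w + 2|/(2|w|).
Restrict δ ≤ 1. Then |w + 2| < 1 gives |w| > 1, so 2|w| > 2.
Then |4/w + 2| < 4|w + 2|/2, which is < ϵ when |w + 2| < (1/2)ϵ.
Take δ = min(1, (1/2)ϵ). Then 0 < |w + 2| < δ gives both |w + 2| < 1 and |w + 2| < (1/2)ϵ, so |4/w + 2| < ϵ.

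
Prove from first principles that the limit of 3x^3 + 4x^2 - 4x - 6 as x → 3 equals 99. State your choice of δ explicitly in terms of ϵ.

Let ϵ > 0 be given. We want δ > 0 such that 0 < |x − 3| < δ implies |(3x^3 + 4x^2 - 4x - 6) − 99| < ϵ.
(3x^3 + 4x^2 - 4x - 6) − 99 = 3x^3 + 4x^2 - 4x - 105 = (x − 3)(3x^2 + 13x + 35).
So |(3x^3 + 4x^2 - 4x - 6) − 99| = |x − 3|·|3x^2 + 13x + 35|.
Assume first that |x − 3| < 2, so |x| < 5. Then |3x^2 + 13x + 35| ≤ 3·5^2 + 13·5 + 35 = 175.
Hence |(3x^3 + 4x^2 - 4x - 6) − 99| ≤ 175|x − 3| < ϵ provided |x − 3| < ϵ/175.
Take δ = min(2, ϵ/175). Then 0 < |x − 3| < δ gives both |x − 3| < 2 and |x − 3| < ϵ/175, so |(3x^3 + 4x^2 - 4x - 6) − 99| < ϵ.

δ = min(2, ϵ/175)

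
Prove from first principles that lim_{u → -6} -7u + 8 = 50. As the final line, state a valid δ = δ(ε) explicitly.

Fix ε > 0. We need δ > 0 so that 0 < |u + 6| < δ implies |(-7u + 8) − 50| < ε.
Since (-7u + 8) − 50 = -7(u + 6), we have |(-7u + 8) − 50| = 7|u + 6|.
So 7|u + 6| < ε exactly when |u + 6| < ε/7.
Choosing δ = ε/7 gives |(-7u + 8) − 50| = 7|u + 6| < ε whenever |u + 6| < δ.

δ = ε/7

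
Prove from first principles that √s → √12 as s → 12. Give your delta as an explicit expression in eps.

delta = min(12, √12·eps)

Let eps > 0 be given. We want delta > 0 such that 0 < |s − 12| < delta implies |√s − √12| < eps.
Multiplying by the conjugate, |√s − √12| = |s − 12|/(√s + √12).
Restrict delta ≤ 12 so that |s − 12| < 12 forces s > 0, and then √s + √12 > √12.
Hence |√s − √12| < |s − 12|/√12, which is < eps once |s − 12| < √12·eps.
Take delta = min(12, √12·eps). If 0 < |s − 12| < delta then s > 0 and |√s − √12| < |s − 12|/√12 < eps.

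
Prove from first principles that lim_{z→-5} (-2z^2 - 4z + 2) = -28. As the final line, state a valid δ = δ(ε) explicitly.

Fix ε > 0. We want δ > 0 such that 0 < |z + 5| < δ implies |(-2z^2 - 4z + 2) + 28| < ε.
(-2z^2 - 4z + 2) + 28 = -2z^2 - 4z + 30 = (z + 5)(-2z + 6).
So |(-2z^2 - 4z + 2) + 28| = |z + 5|·|-2z + 6|.
Require δ ≤ 1. Then |z + 5| < 1 gives |z| < 6, and by the triangle inequality |-2z + 6| ≤ 2·6 + 6 = 18.
Hence |(-2z^2 - 4z + 2) + 28| ≤ 18|z + 5| < ε provided |z + 5| < ε/18.
Choosing δ = min(1, ε/18) ensures both conditions, hence |(-2z^2 - 4z + 2) + 28| < ε.

δ = min(1, ε/18)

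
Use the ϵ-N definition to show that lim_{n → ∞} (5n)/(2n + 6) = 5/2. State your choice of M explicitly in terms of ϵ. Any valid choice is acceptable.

Suppose ϵ > 0. For n ≥ 1, |(5n)/(2n + 6) − (5/2)| = |-30|/(2(2n + 6)) = 30/(2(2n + 6)).
Since 2n + 6 ≥ 2n for n ≥ 1, this is ≤ 30/(2·2n) = (15/2)/n.
So |(5n)/(2n + 6) − (5/2)| < ϵ whenever n > (15/2)/ϵ.
Take M = (15/2)/ϵ. If n > M then |(5n)/(2n + 6) − (5/2)| ≤ (15/2)/n < ϵ.

M = (15/2)/ϵ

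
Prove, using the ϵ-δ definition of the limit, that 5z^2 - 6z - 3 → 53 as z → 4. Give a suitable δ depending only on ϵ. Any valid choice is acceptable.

Let ϵ > 0. We want δ > 0 such that 0 < |z − 4| < δ implies |(5z^2 - 6z - 3) − 53| < ϵ.
(5z^2 - 6z - 3) − 53 = 5z^2 - 6z - 56 = (z − 4)(5z + 14).
So |(5z^2 - 6z - 3) − 53| = |z − 4|·|5z + 14|.
Assume first that |z − 4| < 2, so |z| < 6. Then |5z + 14| ≤ 5·6 + 14 = 44.
Hence |(5z^2 - 6z - 3) − 53| ≤ 44|z − 4| < ϵ provided |z − 4| < ϵ/44.
Choosing δ = min(2, ϵ/44) ensures both conditions, hence |(5z^2 - 6z - 3) − 53| < ϵ.

δ = min(2, ϵ/44)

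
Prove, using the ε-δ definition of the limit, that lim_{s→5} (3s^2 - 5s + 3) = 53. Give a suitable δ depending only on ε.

δ = min(2, ε/31)

Suppose ε > 0. We want δ > 0 such that 0 < |s − 5| < δ implies |(3s^2 - 5s + 3) − 53| < ε.
(3s^2 - 5s + 3) − 53 = 3s^2 - 5s - 50 = (s − 5)(3s + 10).
So |(3s^2 - 5s + 3) − 53| = |s − 5|·|3s + 10|.
Require δ ≤ 2. Then |s − 5| < 2 gives |s| < 7, and by the triangle inequality |3s + 10| ≤ 3·7 + 10 = 31.
Hence |(3s^2 - 5s + 3) − 53| ≤ 31|s − 5| < ε provided |s − 5| < ε/31.
Take δ = min(2, ε/31). Then 0 < |s − 5| < δ gives both |s − 5| < 2 and |s − 5| < ε/31, so |(3s^2 - 5s + 3) − 53| < ε.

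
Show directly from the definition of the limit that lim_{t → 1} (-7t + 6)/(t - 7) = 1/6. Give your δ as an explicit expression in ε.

δ = min(3, (18/43)ε)

Suppose ε > 0. We want δ > 0 with 0 < |t − 1| < δ ⇒ |(-7t + 6)/(t - 7) − (1/6)| < ε.
Combining over a common denominator, (-7t + 6)/(t - 7) − (1/6) = [(-7t + 6)·(-6) − (-1)·(t - 7)] / [(-6)·(t - 7)] = 43(t − 1) / ((-6)(t - 7)).
So |(-7t + 6)/(t - 7) − (1/6)| = 43|t − 1| / (6·|t − 7|).
Require δ ≤ 3, so |t − 7| ≥ |-6| − |t − 1| > 6 − 3 = 3.
Hence |(-7t + 6)/(t - 7) − (1/6)| < 43|t − 1|/(6·3) = (43/18)|t − 1|, which is < ε once |t − 1| < (18/43)ε.
Take δ = min(3, (18/43)ε). Then 0 < |t − 1| < δ forces both bounds, so |(-7t + 6)/(t - 7) − (1/6)| < ε.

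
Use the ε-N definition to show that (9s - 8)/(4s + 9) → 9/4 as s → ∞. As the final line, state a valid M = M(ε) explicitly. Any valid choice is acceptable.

Let ε > 0. We seek M > 0 such that s > M implies |(9s - 8)/(4s + 9) − (9/4)| < ε.
(9s - 8)/(4s + 9) − (9/4) = (4(9s - 8) − 9(4s + 9)) / (4(4s + 9)) = -113/(4(4s + 9)).
For s > 0 we have 4s + 9 > 4s, so |(9s - 8)/(4s + 9) − (9/4)| = 113/(4(4s + 9)) < 113/(4·4s) = (113/16)/s.
Thus |(9s - 8)/(4s + 9) − (9/4)| < ε whenever s > (113/16)/ε.
Take M = (113/16)/ε. If s > M then |(9s - 8)/(4s + 9) − (9/4)| < (113/16)/s < ε.

M = (113/16)/ε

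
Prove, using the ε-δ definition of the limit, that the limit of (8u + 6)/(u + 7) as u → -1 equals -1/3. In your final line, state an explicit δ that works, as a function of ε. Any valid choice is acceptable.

δ = min(3, (9/25)ε)

Fix ε > 0. We want δ > 0 with 0 < |u + 1| < δ ⇒ |(8u + 6)/(u + 7) + 1/3| < ε.
Combining over a common denominator, (8u + 6)/(u + 7) + 1/3 = [(8u + 6)·6 − (-2)·(u + 7)] / [6·(u + 7)] = 50(u + 1) / (6(u + 7)).
So |(8u + 6)/(u + 7) + 1/3| = 50|u + 1| / (6·|u + 7|).
Require δ ≤ 3, so |u + 7| ≥ |6| − |u + 1| > 6 − 3 = 3.
Hence |(8u + 6)/(u + 7) + 1/3| < 50|u + 1|/(6·3) = (25/9)|u + 1|, which is < ε once |u + 1| < (9/25)ε.
Take δ = min(3, (9/25)ε). Then 0 < |u + 1| < δ forces both bounds, so |(8u + 6)/(u + 7) + 1/3| < ε.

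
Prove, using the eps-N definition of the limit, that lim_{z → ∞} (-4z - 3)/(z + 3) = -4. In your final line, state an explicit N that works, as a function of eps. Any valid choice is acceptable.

N = 9/eps

Suppose eps > 0. We seek N > 0 such that z > N implies |(-4z - 3)/(z + 3) + 4| < eps.
(-4z - 3)/(z + 3) + 4 = ((-4z - 3) − (-4)(z + 3)) / ((z + 3)) = 9/((z + 3)).
For z > 0 we have z + 3 > z, so |(-4z - 3)/(z + 3) + 4| = 9/((z + 3)) < 9/(z) = 9/z.
Thus |(-4z - 3)/(z + 3) + 4| < eps whenever z > 9/eps.
Take N = 9/eps. If z > N then |(-4z - 3)/(z + 3) + 4| < 9/z < eps.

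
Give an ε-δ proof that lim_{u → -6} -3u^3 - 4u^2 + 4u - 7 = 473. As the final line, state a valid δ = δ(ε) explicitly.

Let ε > 0. We want δ > 0 such that 0 < |u + 6| < δ implies |(-3u^3 - 4u^2 + 4u - 7) − 473| < ε.
(-3u^3 - 4u^2 + 4u - 7) − 473 = -3u^3 - 4u^2 + 4u - 480 = (u + 6)(-3u^2 + 14u - 80).
So |(-3u^3 - 4u^2 + 4u - 7) − 473| = |u + 6|·|-3u^2 + 14u - 80|.
Require δ ≤ 1. Then |u + 6| < 1 gives |u| < 7, and by the triangle inequality |-3u^2 + 14u - 80| ≤ 3·7^2 + 14·7 + 80 = 325.
Hence |(-3u^3 - 4u^2 + 4u - 7) − 473| ≤ 325|u + 6| < ε provided |u + 6| < ε/325.
Take δ = min(1, ε/325). Then 0 < |u + 6| < δ gives both |u + 6| < 1 and |u + 6| < ε/325, so |(-3u^3 - 4u^2 + 4u - 7) − 473| < ε.

δ = min(1, ε/325)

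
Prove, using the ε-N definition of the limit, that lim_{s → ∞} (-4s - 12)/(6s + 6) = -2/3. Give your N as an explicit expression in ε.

Let ε > 0 be given. We seek N > 0 such that s > N implies |(-4s - 12)/(6s + 6) + 2/3| < ε.
(-4s - 12)/(6s + 6) + 2/3 = (6(-4s - 12) − (-4)(6s + 6)) / (6(6s + 6)) = -48/(6(6s + 6)).
For s > 0 we have 6s + 6 > 6s, so |(-4s - 12)/(6s + 6) + 2/3| = 48/(6(6s + 6)) < 48/(6·6s) = (4/3)/s.
Thus |(-4s - 12)/(6s + 6) + 2/3| < ε whenever s > (4/3)/ε.
Take N = (4/3)/ε. If s > N then |(-4s - 12)/(6s + 6) + 2/3| < (4/3)/s < ε.

N = (4/3)/ε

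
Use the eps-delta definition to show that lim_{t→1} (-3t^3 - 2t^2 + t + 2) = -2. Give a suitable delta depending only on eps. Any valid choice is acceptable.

Suppose eps > 0. We want delta > 0 such that 0 < |t − 1| < delta implies |(-3t^3 - 2t^2 + t + 2) + 2| < eps.
(-3t^3 - 2t^2 + t + 2) + 2 = -3t^3 - 2t^2 + t + 4 = (t − 1)(-3t^2 - 5t - 4).
So |(-3t^3 - 2t^2 + t + 2) + 2| = |t − 1|·|-3t^2 - 5t - 4|.
Assume first that |t − 1| < 1, so |t| < 2. Then |-3t^2 - 5t - 4| ≤ 3·2^2 + 5·2 + 4 = 26.
Hence |(-3t^3 - 2t^2 + t + 2) + 2| ≤ 26|t − 1| < eps provided |t − 1| < eps/26.
Choosing delta = min(1, eps/26) ensures both conditions, hence |(-3t^3 - 2t^2 + t + 2) + 2| < eps.

delta = min(1, eps/26)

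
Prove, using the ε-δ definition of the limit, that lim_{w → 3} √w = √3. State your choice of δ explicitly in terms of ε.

δ = min(3, √3·ε)

Suppose ε > 0. We want δ > 0 such that 0 < |w − 3| < δ implies |√w − √3| < ε.
Rationalise: √w − √3 = (w − 3)/(√w + √3), so |√w − √3| = |w − 3|/(√w + √3).
Restrict δ ≤ 3 so that |w − 3| < 3 forces w > 0, and then √w + √3 > √3.
Hence |√w − √3| < |w − 3|/√3, which is < ε once |w − 3| < √3·ε.
Take δ = min(3, √3·ε). If 0 < |w − 3| < δ then w > 0 and |√w − √3| < |w − 3|/√3 < ε.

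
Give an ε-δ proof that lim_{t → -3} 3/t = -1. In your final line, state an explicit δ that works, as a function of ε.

δ = min(3/2, (3/2)ε)

Let ε > 0 be given. We seek δ > 0 such that 0 < |t + 3| < δ implies |3/t + 1| < ε.
|3/t + 1| = 3·|-3 − t|/(3·|t|) = 3|t + 3|/(3|t|).
Restrict δ ≤ 3/2. Then |t + 3| < 3/2 gives |t| > 3/2, so 3|t| > 9/2.
Then |3/t + 1| < 3|t + 3|/(9/2), which is < ε when |t + 3| < (3/2)ε.
Take δ = min(3/2, (3/2)ε). Then 0 < |t + 3| < δ gives both |t + 3| < 3/2 and |t + 3| < (3/2)ε, so |3/t + 1| < ε.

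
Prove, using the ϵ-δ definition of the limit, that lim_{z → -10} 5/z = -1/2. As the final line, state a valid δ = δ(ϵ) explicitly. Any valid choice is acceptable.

δ = min(5, 10ϵ)

Fix ϵ > 0. We seek δ > 0 such that 0 < |z + 10| < δ implies |5/z + 1/2| < ϵ.
|5/z + 1/2| = 5·|-10 − z|/(10·|z|) = 5|z + 10|/(10|z|).
Restrict δ ≤ 5. Then |z + 10| < 5 gives |z| > 5, so 10|z| > 50.
Then |5/z + 1/2| < 5|z + 10|/50, which is < ϵ when |z + 10| < 10ϵ.
Take δ = min(5, 10ϵ). Then 0 < |z + 10| < δ gives both |z + 10| < 5 and |z + 10| < 10ϵ, so |5/z + 1/2| < ϵ.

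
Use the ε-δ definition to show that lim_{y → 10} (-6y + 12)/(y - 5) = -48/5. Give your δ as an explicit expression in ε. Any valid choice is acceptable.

Fix ε > 0. We want δ > 0 with 0 < |y − 10| < δ ⇒ |(-6y + 12)/(y - 5) + 48/5| < ε.
Combining over a common denominator, (-6y + 12)/(y - 5) + 48/5 = [(-6y + 12)·5 − (-48)·(y - 5)] / [5·(y - 5)] = 18(y − 10) / (5(y - 5)).
So |(-6y + 12)/(y - 5) + 48/5| = 18|y − 10| / (5·|y − 5|).
Require δ ≤ 5/2, so |y − 5| ≥ |5| − |y − 10| > 5 − 5/2 = 5/2.
Hence |(-6y + 12)/(y - 5) + 48/5| < 18|y − 10|/(5·(5/2)) = (36/25)|y − 10|, which is < ε once |y − 10| < (25/36)ε.
Take δ = min(5/2, (25/36)ε). Then 0 < |y − 10| < δ forces both bounds, so |(-6y + 12)/(y - 5) + 48/5| < ε.

δ = min(5/2, (25/36)ε)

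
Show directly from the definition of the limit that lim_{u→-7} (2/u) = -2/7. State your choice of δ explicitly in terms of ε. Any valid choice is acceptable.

δ = min(7/2, (49/4)ε)

Let ε > 0. We seek δ > 0 such that 0 < |u + 7| < δ implies |2/u + 2/7| < ε.
|2/u + 2/7| = 2·|-7 − u|/(7·|u|) = 2|u + 7|/(7|u|).
Restrict δ ≤ 7/2. Then |u + 7| < 7/2 gives |u| > 7/2, so 7|u| > 49/2.
Then |2/u + 2/7| < 2|u + 7|/(49/2), which is < ε when |u + 7| < (49/4)ε.
Take δ = min(7/2, (49/4)ε). Then 0 < |u + 7| < δ gives both |u + 7| < 7/2 and |u + 7| < (49/4)ε, so |2/u + 2/7| < ε.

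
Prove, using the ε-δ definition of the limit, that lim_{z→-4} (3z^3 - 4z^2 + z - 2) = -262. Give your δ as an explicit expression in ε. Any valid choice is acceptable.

Fix ε > 0. We want δ > 0 such that 0 < |z + 4| < δ implies |(3z^3 - 4z^2 + z - 2) + 262| < ε.
(3z^3 - 4z^2 + z - 2) + 262 = 3z^3 - 4z^2 + z + 260 = (z + 4)(3z^2 - 16z + 65).
So |(3z^3 - 4z^2 + z - 2) + 262| = |z + 4|·|3z^2 - 16z + 65|.
Require δ ≤ 1. Then |z + 4| < 1 gives |z| < 5, and by the triangle inequality |3z^2 - 16z + 65| ≤ 3·5^2 + 16·5 + 65 = 220.
Hence |(3z^3 - 4z^2 + z - 2) + 262| ≤ 220|z + 4| < ε provided |z + 4| < ε/220.
Choosing δ = min(1, ε/220) ensures both conditions, hence |(3z^3 - 4z^2 + z - 2) + 262| < ε.

δ = min(1, ε/220)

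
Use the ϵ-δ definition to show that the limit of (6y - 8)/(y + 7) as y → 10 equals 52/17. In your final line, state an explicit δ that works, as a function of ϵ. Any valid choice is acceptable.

δ = min(17/2, (289/100)ϵ)

Fix ϵ > 0. We want δ > 0 with 0 < |y − 10| < δ ⇒ |(6y - 8)/(y + 7) − (52/17)| < ϵ.
Combining over a common denominator, (6y - 8)/(y + 7) − (52/17) = [(6y - 8)·17 − 52·(y + 7)] / [17·(y + 7)] = 50(y − 10) / (17(y + 7)).
So |(6y - 8)/(y + 7) − (52/17)| = 50|y − 10| / (17·|y + 7|).
Require δ ≤ 17/2, so |y + 7| ≥ |17| − |y − 10| > 17 − 17/2 = 17/2.
Hence |(6y - 8)/(y + 7) − (52/17)| < 50|y − 10|/(17·(17/2)) = (100/289)|y − 10|, which is < ϵ once |y − 10| < (289/100)ϵ.
Take δ = min(17/2, (289/100)ϵ). Then 0 < |y − 10| < δ forces both bounds, so |(6y - 8)/(y + 7) − (52/17)| < ϵ.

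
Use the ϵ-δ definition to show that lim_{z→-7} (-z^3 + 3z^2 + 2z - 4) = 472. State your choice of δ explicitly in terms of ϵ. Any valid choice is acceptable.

Suppose ϵ > 0. We want δ > 0 such that 0 < |z + 7| < δ implies |(-z^3 + 3z^2 + 2z - 4) − 472| < ϵ.
(-z^3 + 3z^2 + 2z - 4) − 472 = -z^3 + 3z^2 + 2z - 476 = (z + 7)(-z^2 + 10z - 68).
So |(-z^3 + 3z^2 + 2z - 4) − 472| = |z + 7|·|-z^2 + 10z - 68|.
Assume first that |z + 7| < 2, so |z| < 9. Then |-z^2 + 10z - 68| ≤ 9^2 + 10·9 + 68 = 239.
Hence |(-z^3 + 3z^2 + 2z - 4) − 472| ≤ 239|z + 7| < ϵ provided |z + 7| < ϵ/239.
Take δ = min(2, ϵ/239). Then 0 < |z + 7| < δ gives both |z + 7| < 2 and |z + 7| < ϵ/239, so |(-z^3 + 3z^2 + 2z - 4) − 472| < ϵ.

δ = min(2, ϵ/239)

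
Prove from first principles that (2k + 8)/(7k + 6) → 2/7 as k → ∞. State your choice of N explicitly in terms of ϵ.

Suppose ϵ > 0. For k ≥ 1, |(2k + 8)/(7k + 6) − (2/7)| = |44|/(7(7k + 6)) = 44/(7(7k + 6)).
Since 7k + 6 ≥ 7k for k ≥ 1, this is ≤ 44/(7·7k) = (44/49)/k.
So |(2k + 8)/(7k + 6) − (2/7)| < ϵ whenever k > (44/49)/ϵ.
Take N = (44/49)/ϵ. If k > N then |(2k + 8)/(7k + 6) − (2/7)| ≤ (44/49)/k < ϵ.

N = (44/49)/ϵ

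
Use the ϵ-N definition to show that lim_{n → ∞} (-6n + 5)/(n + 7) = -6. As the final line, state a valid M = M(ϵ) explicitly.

M = 47/ϵ

Fix ϵ > 0. For n ≥ 1, |(-6n + 5)/(n + 7) + 6| = |47|/((n + 7)) = 47/((n + 7)).
Since n + 7 ≥ n for n ≥ 1, this is ≤ 47/(n) = 47/n.
So |(-6n + 5)/(n + 7) + 6| < ϵ whenever n > 47/ϵ.
Take M = 47/ϵ. If n > M then |(-6n + 5)/(n + 7) + 6| ≤ 47/n < ϵ.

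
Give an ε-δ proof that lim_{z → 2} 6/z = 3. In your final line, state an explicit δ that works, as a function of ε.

δ = min(1, (1/3)ε)

Let ε > 0. We seek δ > 0 such that 0 < |z − 2| < δ implies |6/z − 3| < ε.
|6/z − 3| = 6·|2 − z|/(2·|z|) = 6|z − 2|/(2|z|).
Restrict δ ≤ 1. Then |z − 2| < 1 gives |z| > 1, so 2|z| > 2.
Then |6/z − 3| < 6|z − 2|/2, which is < ε when |z − 2| < (1/3)ε.
Take δ = min(1, (1/3)ε). Then 0 < |z − 2| < δ gives both |z − 2| < 1 and |z − 2| < (1/3)ε, so |6/z − 3| < ε.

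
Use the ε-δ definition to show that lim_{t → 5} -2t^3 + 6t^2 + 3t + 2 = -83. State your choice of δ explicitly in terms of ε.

δ = min(1, ε/113)

Fix ε > 0. We want δ > 0 such that 0 < |t − 5| < δ implies |(-2t^3 + 6t^2 + 3t + 2) + 83| < ε.
(-2t^3 + 6t^2 + 3t + 2) + 83 = -2t^3 + 6t^2 + 3t + 85 = (t − 5)(-2t^2 - 4t - 17).
So |(-2t^3 + 6t^2 + 3t + 2) + 83| = |t − 5|·|-2t^2 - 4t - 17|.
Require δ ≤ 1. Then |t − 5| < 1 gives |t| < 6, and by the triangle inequality |-2t^2 - 4t - 17| ≤ 2·6^2 + 4·6 + 17 = 113.
Hence |(-2t^3 + 6t^2 + 3t + 2) + 83| ≤ 113|t − 5| < ε provided |t − 5| < ε/113.
Choosing δ = min(1, ε/113) ensures both conditions, hence |(-2t^3 + 6t^2 + 3t + 2) + 83| < ε.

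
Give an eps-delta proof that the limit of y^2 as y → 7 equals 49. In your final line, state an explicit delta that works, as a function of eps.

delta = min(2, eps/16)

Let eps > 0 be given. We seek delta > 0 with 0 < |y − 7| < delta ⇒ |y^2 − 49| < eps.
Factor: y^2 − 49 = (y − 7)(y + 7), so |y^2 − 49| = |y − 7|·|y + 7|.
Impose delta ≤ 2 so that |y| < 9; then |y + 7| ≤ 16.
Hence |y^2 − 49| ≤ 16|y − 7|, which is < eps once |y − 7| < eps/16.
Take delta = min(2, eps/16). If 0 < |y − 7| < delta then both bounds hold and |y^2 − 49| ≤ 16|y − 7| < 16·(eps/16) = eps.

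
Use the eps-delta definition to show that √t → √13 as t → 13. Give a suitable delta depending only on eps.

delta = min(13, √13·eps)

Let eps > 0. We want delta > 0 such that 0 < |t − 13| < delta implies |√t − √13| < eps.
Rationalise: √t − √13 = (t − 13)/(√t + √13), so |√t − √13| = |t − 13|/(√t + √13).
Restrict delta ≤ 13 so that |t − 13| < 13 forces t > 0, and then √t + √13 > √13.
Hence |√t − √13| < |t − 13|/√13, which is < eps once |t − 13| < √13·eps.
Take delta = min(13, √13·eps). If 0 < |t − 13| < delta then t > 0 and |√t − √13| < |t − 13|/√13 < eps.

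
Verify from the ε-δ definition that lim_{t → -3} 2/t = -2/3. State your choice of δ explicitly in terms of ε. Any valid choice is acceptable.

δ = min(3/2, (9/4)ε)

Let ε > 0 be given. We seek δ > 0 such that 0 < |t + 3| < δ implies |2/t + 2/3| < ε.
|2/t + 2/3| = 2·|-3 − t|/(3·|t|) = 2|t + 3|/(3|t|).
Require δ ≤ 3/2 so that |t| > 3 − 3/2 = 3/2, hence 3|t| > 9/2.
Then |2/t + 2/3| < 2|t + 3|/(9/2), which is < ε when |t + 3| < (9/4)ε.
Take δ = min(3/2, (9/4)ε). Then 0 < |t + 3| < δ gives both |t + 3| < 3/2 and |t + 3| < (9/4)ε, so |2/t + 2/3| < ε.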